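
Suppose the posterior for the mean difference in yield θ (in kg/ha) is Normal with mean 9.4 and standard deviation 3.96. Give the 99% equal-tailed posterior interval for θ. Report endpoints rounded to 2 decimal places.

[-0.80, 19.60]

The posterior is symmetric, so the 99% equal-tailed interval is θ = 9.4 ± z·3.96 with z = 2.576.
Half-width: 2.576 × 3.96 = 10.20.
9.4 − 10.20 = -0.80; 9.4 + 10.20 = 19.60.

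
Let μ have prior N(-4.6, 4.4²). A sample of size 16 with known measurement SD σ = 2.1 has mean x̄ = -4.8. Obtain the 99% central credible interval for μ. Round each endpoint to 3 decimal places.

[-6.140, -3.454]

Posterior precision = 1/4.4² + 16/2.1² = 0.0517 + 3.6281 = 3.6798, so posterior SD = 0.5213.
Posterior mean = (-4.6/4.4² + 16·-4.8/2.1²) / 3.6798 = -4.7972.
Interval: -4.7972 ± 2.576 × 0.5213 → [-6.140, -3.454].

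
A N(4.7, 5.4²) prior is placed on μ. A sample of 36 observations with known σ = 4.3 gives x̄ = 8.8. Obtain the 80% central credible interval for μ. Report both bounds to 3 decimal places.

Posterior precision = 1/5.4² + 36/4.3² = 0.0343 + 1.9470 = 1.9813, so posterior SD = 0.7104.
Posterior mean = (4.7/5.4² + 36·8.8/4.3²) / 1.9813 = 8.7290.
Interval: 8.7290 ± 1.282 × 0.7104 → [7.819, 9.639].

[7.819, 9.639]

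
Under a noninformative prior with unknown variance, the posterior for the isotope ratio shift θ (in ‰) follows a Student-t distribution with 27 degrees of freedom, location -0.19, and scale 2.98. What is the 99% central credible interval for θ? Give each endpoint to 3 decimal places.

The t_27 distribution is symmetric; the 99% interval is -0.19 ± t·2.98 with t_{0.995,27} = 2.771.
Half-width: 2.771 × 2.98 = 8.257.
-0.19 − 8.257 = -8.447; -0.19 + 8.257 = 8.067.

[-8.447, 8.067]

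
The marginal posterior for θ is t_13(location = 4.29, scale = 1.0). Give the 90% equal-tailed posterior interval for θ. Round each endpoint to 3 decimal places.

The t_13 distribution is symmetric; the 90% interval is 4.29 ± t·1.0 with t_{0.95,13} = 1.771.
Half-width: 1.771 × 1.0 = 1.771.
4.29 − 1.771 = 2.519; 4.29 + 1.771 = 6.061.

[2.519, 6.061]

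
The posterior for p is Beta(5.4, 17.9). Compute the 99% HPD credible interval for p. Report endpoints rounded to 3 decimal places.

The posterior is unimodal and skewed, so the HPD interval has equal density at both endpoints and is the shortest 99% interval.
Solving f(0.051) = f(0.468) with F(0.468) − F(0.051) = 0.99 gives [0.051, 0.468].
For comparison, the equal-tailed interval is [0.061, 0.485]; the HPD is narrower and shifted toward the mode.

[0.051, 0.468]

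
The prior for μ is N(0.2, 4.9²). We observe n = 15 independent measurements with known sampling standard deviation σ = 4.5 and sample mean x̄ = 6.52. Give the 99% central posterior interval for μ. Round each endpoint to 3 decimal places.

Posterior precision = 1/4.9² + 15/4.5² = 0.0416 + 0.7407 = 0.7824, so posterior SD = 1.1305.
Posterior mean = (0.2/4.9² + 15·6.52/4.5²) / 0.7824 = 6.1836.
Interval: 6.1836 ± 2.576 × 1.1305 → [3.271, 9.096].

[3.271, 9.096]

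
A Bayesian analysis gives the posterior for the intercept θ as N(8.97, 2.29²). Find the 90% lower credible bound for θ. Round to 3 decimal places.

Need L with P(θ ≥ L) = 0.90: L = 8.97 − z_{0.1}·2.29.
z = 1.282; L = 8.97 − 1.282 × 2.29 = 6.035.

6.035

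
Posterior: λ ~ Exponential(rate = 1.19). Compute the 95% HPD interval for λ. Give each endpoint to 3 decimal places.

The exponential density is strictly decreasing on [0, ∞), so the HPD interval is anchored at 0: [0, q] with P(λ ≤ q) = 0.95.
q = −ln(1 − 0.95) / 1.19 = 2.9957 / 1.19 = 2.517.

[0.000, 2.517]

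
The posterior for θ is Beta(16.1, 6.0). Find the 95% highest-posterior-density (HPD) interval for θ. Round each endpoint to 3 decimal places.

[0.546, 0.899]

The posterior is unimodal and skewed, so the HPD interval has equal density at both endpoints and is the shortest 95% interval.
Solving f(0.546) = f(0.899) with F(0.899) − F(0.546) = 0.95 gives [0.546, 0.899].
For comparison, the equal-tailed interval is [0.530, 0.888]; the HPD is narrower and shifted toward the mode.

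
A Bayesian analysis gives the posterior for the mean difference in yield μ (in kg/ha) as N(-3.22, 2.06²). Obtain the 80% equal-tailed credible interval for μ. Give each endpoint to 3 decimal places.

[-5.860, -0.580]

The posterior is symmetric, so the 80% equal-tailed interval is μ = -3.22 ± z·2.06 with z = 1.282.
Half-width: 1.282 × 2.06 = 2.640.
-3.22 − 2.640 = -5.860; -3.22 + 2.640 = -0.580.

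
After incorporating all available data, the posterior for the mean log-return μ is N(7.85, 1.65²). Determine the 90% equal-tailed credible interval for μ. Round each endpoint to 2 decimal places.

[5.14, 10.56]

The posterior is symmetric, so the 90% equal-tailed interval is μ = 7.85 ± z·1.65 with z = 1.645.
Half-width: 1.645 × 1.65 = 2.71.
7.85 − 2.71 = 5.14; 7.85 + 2.71 = 10.56.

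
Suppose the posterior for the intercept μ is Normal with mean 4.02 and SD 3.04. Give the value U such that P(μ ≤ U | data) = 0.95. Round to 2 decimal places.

9.02

Need U with P(μ ≤ U) = 0.95: U = 4.02 + z_{0.05}·3.04.
z = 1.645; U = 4.02 + 1.645 × 3.04 = 9.02.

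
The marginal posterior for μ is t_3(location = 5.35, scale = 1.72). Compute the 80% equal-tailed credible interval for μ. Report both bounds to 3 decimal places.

The t_3 distribution is symmetric; the 80% interval is 5.35 ± t·1.72 with t_{0.9,3} = 1.638.
Half-width: 1.638 × 1.72 = 2.817.
5.35 − 2.817 = 2.533; 5.35 + 2.817 = 8.167.

[2.533, 8.167]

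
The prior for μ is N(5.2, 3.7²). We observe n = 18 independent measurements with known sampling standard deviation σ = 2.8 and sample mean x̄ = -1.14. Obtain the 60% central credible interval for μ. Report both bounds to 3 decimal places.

[-1.491, -0.398]

Posterior precision = 1/3.7² + 18/2.8² = 0.0730 + 2.2959 = 2.3690, so posterior SD = 0.6497.
Posterior mean = (5.2/3.7² + 18·-1.14/2.8²) / 2.3690 = -0.9445.
Interval: -0.9445 ± 0.842 × 0.6497 → [-1.491, -0.398].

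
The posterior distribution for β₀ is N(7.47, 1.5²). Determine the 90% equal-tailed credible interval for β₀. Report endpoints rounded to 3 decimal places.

The posterior is symmetric, so the 90% equal-tailed interval is β₀ = 7.47 ± z·1.5 with z = 1.645.
Half-width: 1.645 × 1.5 = 2.467.
7.47 − 2.467 = 5.003; 7.47 + 2.467 = 9.937.

[5.003, 9.937]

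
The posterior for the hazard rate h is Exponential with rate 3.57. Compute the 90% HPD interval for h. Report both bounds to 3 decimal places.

[0.000, 0.645]

The exponential density is strictly decreasing on [0, ∞), so the HPD interval is anchored at 0: [0, q] with P(h ≤ q) = 0.90.
q = −ln(1 − 0.90) / 3.57 = 2.3026 / 3.57 = 0.645.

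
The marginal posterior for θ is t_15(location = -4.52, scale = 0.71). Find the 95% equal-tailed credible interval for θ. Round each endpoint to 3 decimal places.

The t_15 distribution is symmetric; the 95% interval is -4.52 ± t·0.71 with t_{0.975,15} = 2.131.
Half-width: 2.131 × 0.71 = 1.513.
-4.52 − 1.513 = -6.033; -4.52 + 1.513 = -3.007.

[-6.033, -3.007]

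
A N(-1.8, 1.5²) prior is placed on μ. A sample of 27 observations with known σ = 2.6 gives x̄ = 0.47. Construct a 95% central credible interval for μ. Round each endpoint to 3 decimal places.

[-0.688, 1.173]

Posterior precision = 1/1.5² + 27/2.6² = 0.4444 + 3.9941 = 4.4385, so posterior SD = 0.4747.
Posterior mean = (-1.8/1.5² + 27·0.47/2.6²) / 4.4385 = 0.2427.
Interval: 0.2427 ± 1.960 × 0.4747 → [-0.688, 1.173].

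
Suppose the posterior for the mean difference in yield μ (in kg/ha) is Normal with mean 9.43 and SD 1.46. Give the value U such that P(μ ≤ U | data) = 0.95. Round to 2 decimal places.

11.83

Need U with P(μ ≤ U) = 0.95: U = 9.43 + z_{0.05}·1.46.
z = 1.645; U = 9.43 + 1.645 × 1.46 = 11.83.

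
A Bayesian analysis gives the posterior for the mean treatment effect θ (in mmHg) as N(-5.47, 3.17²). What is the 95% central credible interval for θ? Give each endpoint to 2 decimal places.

The posterior is symmetric, so the 95% equal-tailed interval is θ = -5.47 ± z·3.17 with z = 1.960.
Half-width: 1.960 × 3.17 = 6.21.
-5.47 − 6.21 = -11.68; -5.47 + 6.21 = 0.74.

[-11.68, 0.74]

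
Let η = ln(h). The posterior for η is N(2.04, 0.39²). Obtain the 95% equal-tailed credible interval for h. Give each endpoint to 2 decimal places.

[3.58, 16.52]

On the log scale the 95% interval is 2.04 ± 1.960 × 0.39 = [1.2756, 2.8044].
Exponentiate: [e^1.2756, e^2.8044] = [3.58, 16.52].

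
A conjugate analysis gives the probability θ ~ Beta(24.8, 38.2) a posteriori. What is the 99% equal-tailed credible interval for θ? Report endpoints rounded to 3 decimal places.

[0.245, 0.555]

Posterior: Beta(24.8, 38.2).
Equal-tailed 99% interval: the 0.005 and 0.995 quantiles of Beta(24.8, 38.2).
Posterior mean ≈ 0.394, SD ≈ 0.061; a Normal approximation gives roughly [0.236, 0.551].
Exact: F⁻¹(0.005) = 0.245; F⁻¹(0.995) = 0.555.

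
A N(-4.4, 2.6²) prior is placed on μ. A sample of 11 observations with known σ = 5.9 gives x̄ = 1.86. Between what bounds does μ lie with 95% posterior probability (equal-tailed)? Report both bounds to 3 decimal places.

[-3.014, 2.741]

Posterior precision = 1/2.6² + 11/5.9² = 0.1479 + 0.3160 = 0.4639, so posterior SD = 1.4682.
Posterior mean = (-4.4/2.6² + 11·1.86/5.9²) / 0.4639 = -0.1361.
Interval: -0.1361 ± 1.960 × 1.4682 → [-3.014, 2.741].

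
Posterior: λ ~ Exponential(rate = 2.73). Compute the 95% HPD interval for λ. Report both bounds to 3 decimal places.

The exponential density is strictly decreasing on [0, ∞), so the HPD interval is anchored at 0: [0, q] with P(λ ≤ q) = 0.95.
q = −ln(1 − 0.95) / 2.73 = 2.9957 / 2.73 = 1.097.

[0.000, 1.097]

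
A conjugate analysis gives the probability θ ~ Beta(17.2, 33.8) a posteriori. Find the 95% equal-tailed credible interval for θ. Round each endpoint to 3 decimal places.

Posterior: Beta(17.2, 33.8).
Equal-tailed 95% interval: the 0.025 and 0.975 quantiles of Beta(17.2, 33.8).
Posterior mean ≈ 0.337, SD ≈ 0.066; a Normal approximation gives roughly [0.209, 0.466].
Exact: F⁻¹(0.025) = 0.215; F⁻¹(0.975) = 0.471.

[0.215, 0.471]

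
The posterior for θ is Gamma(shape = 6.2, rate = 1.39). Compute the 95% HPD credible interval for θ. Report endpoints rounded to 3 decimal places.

[1.348, 8.019]

The posterior is unimodal and skewed, so the HPD interval has equal density at both endpoints and is the shortest 95% interval.
Solving f(1.348) = f(8.019) with F(8.019) − F(1.348) = 0.95 gives [1.348, 8.019].
For comparison, the equal-tailed interval is [1.670, 8.596]; the HPD is narrower and shifted toward the mode.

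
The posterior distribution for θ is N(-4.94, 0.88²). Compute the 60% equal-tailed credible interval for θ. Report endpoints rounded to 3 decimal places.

The posterior is symmetric, so the 60% equal-tailed interval is θ = -4.94 ± z·0.88 with z = 0.842.
Half-width: 0.842 × 0.88 = 0.741.
-4.94 − 0.741 = -5.681; -4.94 + 0.741 = -4.199.

[-5.681, -4.199]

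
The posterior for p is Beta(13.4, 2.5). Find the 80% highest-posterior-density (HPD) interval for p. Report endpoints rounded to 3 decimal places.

The posterior is unimodal and skewed, so the HPD interval has equal density at both endpoints and is the shortest 80% interval.
Solving f(0.759) = f(0.968) with F(0.968) − F(0.759) = 0.80 gives [0.759, 0.968].
For comparison, the equal-tailed interval is [0.721, 0.945]; the HPD is narrower and shifted toward the mode.

[0.759, 0.968]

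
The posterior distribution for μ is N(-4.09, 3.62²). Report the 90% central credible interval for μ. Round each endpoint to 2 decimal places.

The posterior is symmetric, so the 90% equal-tailed interval is μ = -4.09 ± z·3.62 with z = 1.645.
Half-width: 1.645 × 3.62 = 5.95.
-4.09 − 5.95 = -10.04; -4.09 + 5.95 = 1.86.

[-10.04, 1.86]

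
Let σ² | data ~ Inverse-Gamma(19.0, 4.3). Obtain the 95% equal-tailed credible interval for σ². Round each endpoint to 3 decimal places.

[0.151, 0.376]

Inverse-Gamma(19.0, 4.3) quantiles: F⁻¹(0.025) and F⁻¹(0.975).
Equivalently, 1/σ² ~ Gamma(19.0, rate = 4.3); invert its 0.975 and 0.025 quantiles.
Posterior mean ≈ 0.239, SD ≈ 0.058; a Normal approximation gives roughly [0.125, 0.352].
Exact: lower = 0.151; upper = 0.376.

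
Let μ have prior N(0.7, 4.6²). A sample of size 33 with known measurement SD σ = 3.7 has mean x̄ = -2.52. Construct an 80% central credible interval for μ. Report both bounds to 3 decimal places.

[-3.276, -1.641]

Posterior precision = 1/4.6² + 33/3.7² = 0.0473 + 2.4105 = 2.4578, so posterior SD = 0.6379.
Posterior mean = (0.7/4.6² + 33·-2.52/3.7²) / 2.4578 = -2.4581.
Interval: -2.4581 ± 1.282 × 0.6379 → [-3.276, -1.641].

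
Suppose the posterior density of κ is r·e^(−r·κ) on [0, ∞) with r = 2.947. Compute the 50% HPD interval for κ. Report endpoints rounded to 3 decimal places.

The exponential density is strictly decreasing on [0, ∞), so the HPD interval is anchored at 0: [0, q] with P(κ ≤ q) = 0.50.
q = −ln(1 − 0.50) / 2.947 = 0.6931 / 2.947 = 0.235.

[0.000, 0.235]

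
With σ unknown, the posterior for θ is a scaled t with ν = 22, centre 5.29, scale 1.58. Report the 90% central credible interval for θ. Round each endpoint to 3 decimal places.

The t_22 distribution is symmetric; the 90% interval is 5.29 ± t·1.58 with t_{0.95,22} = 1.717.
Half-width: 1.717 × 1.58 = 2.713.
5.29 − 2.713 = 2.577; 5.29 + 2.713 = 8.003.

[2.577, 8.003]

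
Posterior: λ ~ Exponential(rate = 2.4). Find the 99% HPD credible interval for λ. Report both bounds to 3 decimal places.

[0.000, 1.919]

The exponential density is strictly decreasing on [0, ∞), so the HPD interval is anchored at 0: [0, q] with P(λ ≤ q) = 0.99.
q = −ln(1 − 0.99) / 2.4 = 4.6052 / 2.4 = 1.919.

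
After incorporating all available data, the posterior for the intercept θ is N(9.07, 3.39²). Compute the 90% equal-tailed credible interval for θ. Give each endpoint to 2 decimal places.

[3.49, 14.65]

The posterior is symmetric, so the 90% equal-tailed interval is θ = 9.07 ± z·3.39 with z = 1.645.
Half-width: 1.645 × 3.39 = 5.58.
9.07 − 5.58 = 3.49; 9.07 + 5.58 = 14.65.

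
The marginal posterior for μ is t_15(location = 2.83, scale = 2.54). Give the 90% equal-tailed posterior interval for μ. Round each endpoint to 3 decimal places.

[-1.623, 7.283]

The t_15 distribution is symmetric; the 90% interval is 2.83 ± t·2.54 with t_{0.95,15} = 1.753.
Half-width: 1.753 × 2.54 = 4.453.
2.83 − 4.453 = -1.623; 2.83 + 4.453 = 7.283.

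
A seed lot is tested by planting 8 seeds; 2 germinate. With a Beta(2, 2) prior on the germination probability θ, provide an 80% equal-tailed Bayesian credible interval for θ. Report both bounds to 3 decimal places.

[0.169, 0.511]

Posterior: Beta(2+2, 2+6) = Beta(4, 8).
Equal-tailed 80% interval: the 0.1 and 0.9 quantiles of Beta(4, 8).
Posterior mean ≈ 0.333, SD ≈ 0.131; a Normal approximation gives roughly [0.166, 0.501].
Exact: F⁻¹(0.1) = 0.169; F⁻¹(0.9) = 0.511.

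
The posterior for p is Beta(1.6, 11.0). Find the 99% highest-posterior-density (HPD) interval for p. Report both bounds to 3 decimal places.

[0.000, 0.406]

The posterior is unimodal and skewed, so the HPD interval has equal density at both endpoints and is the shortest 99% interval.
Solving f(0.000) = f(0.406) with F(0.406) − F(0.000) = 0.99 gives [0.000, 0.406].
For comparison, the equal-tailed interval is [0.004, 0.444]; the HPD is narrower and shifted toward the mode.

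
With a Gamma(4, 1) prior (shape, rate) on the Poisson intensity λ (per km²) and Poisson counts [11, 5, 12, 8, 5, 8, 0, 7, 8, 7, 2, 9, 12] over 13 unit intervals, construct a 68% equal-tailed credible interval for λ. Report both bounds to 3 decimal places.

[6.298, 7.702]

Posterior: Gamma(4+94, 1+13) = Gamma(98, 14) (shape, rate).
Equal-tailed 68% interval: Gamma(98, 14) quantiles at 0.16 and 0.84.
Posterior mean ≈ 7.000, SD ≈ 0.707; a Normal approximation gives roughly [6.297, 7.703].
Exact: lower = 6.298; upper = 7.702.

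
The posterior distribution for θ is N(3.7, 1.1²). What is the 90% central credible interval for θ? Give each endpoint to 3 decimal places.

[1.891, 5.509]

The posterior is symmetric, so the 90% equal-tailed interval is θ = 3.7 ± z·1.1 with z = 1.645.
Half-width: 1.645 × 1.1 = 1.809.
3.7 − 1.809 = 1.891; 3.7 + 1.809 = 5.509.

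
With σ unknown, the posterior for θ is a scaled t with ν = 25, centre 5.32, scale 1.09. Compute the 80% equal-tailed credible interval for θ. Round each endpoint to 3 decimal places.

[3.885, 6.755]

The t_25 distribution is symmetric; the 80% interval is 5.32 ± t·1.09 with t_{0.9,25} = 1.316.
Half-width: 1.316 × 1.09 = 1.435.
5.32 − 1.435 = 3.885; 5.32 + 1.435 = 6.755.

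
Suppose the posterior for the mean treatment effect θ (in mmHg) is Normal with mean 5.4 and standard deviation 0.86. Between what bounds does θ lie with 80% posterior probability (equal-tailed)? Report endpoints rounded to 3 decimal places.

The posterior is symmetric, so the 80% equal-tailed interval is θ = 5.4 ± z·0.86 with z = 1.282.
Half-width: 1.282 × 0.86 = 1.102.
5.4 − 1.102 = 4.298; 5.4 + 1.102 = 6.502.

[4.298, 6.502]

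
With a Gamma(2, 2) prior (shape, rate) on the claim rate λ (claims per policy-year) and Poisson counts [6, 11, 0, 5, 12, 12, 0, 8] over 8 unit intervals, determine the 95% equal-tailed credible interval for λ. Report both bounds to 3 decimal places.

[4.230, 7.159]

Posterior: Gamma(2+54, 2+8) = Gamma(56, 10) (shape, rate).
Equal-tailed 95% interval: Gamma(56, 10) quantiles at 0.025 and 0.975.
Posterior mean ≈ 5.600, SD ≈ 0.748; a Normal approximation gives roughly [4.133, 7.067].
Exact: lower = 4.230; upper = 7.159.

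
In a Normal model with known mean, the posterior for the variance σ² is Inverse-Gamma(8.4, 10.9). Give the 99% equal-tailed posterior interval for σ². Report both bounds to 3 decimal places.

[0.615, 3.903]

Inverse-Gamma(8.4, 10.9) quantiles: F⁻¹(0.005) and F⁻¹(0.995).
Equivalently, 1/σ² ~ Gamma(8.4, rate = 10.9); invert its 0.995 and 0.005 quantiles.
Posterior mean ≈ 1.473, SD ≈ 0.582; a Normal approximation gives roughly [-0.027, 2.973].
Exact: lower = 0.615; upper = 3.903.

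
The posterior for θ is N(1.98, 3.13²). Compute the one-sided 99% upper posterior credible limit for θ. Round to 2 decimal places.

Need U with P(θ ≤ U) = 0.99: U = 1.98 + z_{0.01}·3.13.
z = 2.326; U = 1.98 + 2.326 × 3.13 = 9.26.

9.26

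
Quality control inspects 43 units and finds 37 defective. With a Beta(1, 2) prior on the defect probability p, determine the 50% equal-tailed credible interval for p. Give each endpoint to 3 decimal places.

Posterior: Beta(1+37, 2+6) = Beta(38, 8).
Equal-tailed 50% interval: the 0.25 and 0.75 quantiles of Beta(38, 8).
Posterior mean ≈ 0.826, SD ≈ 0.055; a Normal approximation gives roughly [0.789, 0.863].
Exact: F⁻¹(0.25) = 0.791; F⁻¹(0.75) = 0.866.

[0.791, 0.866]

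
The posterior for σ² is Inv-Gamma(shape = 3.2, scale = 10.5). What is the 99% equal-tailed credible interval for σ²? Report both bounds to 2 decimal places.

[1.09, 26.39]

Inverse-Gamma(3.2, 10.5) quantiles: F⁻¹(0.005) and F⁻¹(0.995).
Equivalently, 1/σ² ~ Gamma(3.2, rate = 10.5); invert its 0.995 and 0.005 quantiles.
Posterior mean ≈ 4.77, SD ≈ 4.36; a Normal approximation gives roughly [-6.45, 16.00].
Exact: lower = 1.09; upper = 26.39.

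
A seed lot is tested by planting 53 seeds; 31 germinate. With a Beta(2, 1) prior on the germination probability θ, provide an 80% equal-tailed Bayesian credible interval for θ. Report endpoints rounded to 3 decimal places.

Posterior: Beta(2+31, 1+22) = Beta(33, 23).
Equal-tailed 80% interval: the 0.1 and 0.9 quantiles of Beta(33, 23).
Posterior mean ≈ 0.589, SD ≈ 0.065; a Normal approximation gives roughly [0.506, 0.673].
Exact: F⁻¹(0.1) = 0.505; F⁻¹(0.9) = 0.673.

[0.505, 0.673]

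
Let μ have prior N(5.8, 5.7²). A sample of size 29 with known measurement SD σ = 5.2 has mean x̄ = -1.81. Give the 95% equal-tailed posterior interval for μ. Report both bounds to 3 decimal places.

[-3.464, 0.268]

Posterior precision = 1/5.7² + 29/5.2² = 0.0308 + 1.0725 = 1.1033, so posterior SD = 0.9521.
Posterior mean = (5.8/5.7² + 29·-1.81/5.2²) / 1.1033 = -1.5977.
Interval: -1.5977 ± 1.960 × 0.9521 → [-3.464, 0.268].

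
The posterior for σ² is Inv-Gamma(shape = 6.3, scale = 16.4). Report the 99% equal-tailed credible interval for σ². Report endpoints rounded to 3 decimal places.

Inverse-Gamma(6.3, 16.4) quantiles: F⁻¹(0.005) and F⁻¹(0.995).
Equivalently, 1/σ² ~ Gamma(6.3, rate = 16.4); invert its 0.995 and 0.005 quantiles.
Posterior mean ≈ 3.094, SD ≈ 1.492; a Normal approximation gives roughly [-0.749, 6.938].
Exact: lower = 1.123; upper = 9.744.

[1.123, 9.744]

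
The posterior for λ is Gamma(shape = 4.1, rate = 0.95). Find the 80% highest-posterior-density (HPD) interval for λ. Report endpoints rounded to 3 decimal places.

The posterior is unimodal and skewed, so the HPD interval has equal density at both endpoints and is the shortest 80% interval.
Solving f(1.390) = f(6.343) with F(6.343) − F(1.390) = 0.80 gives [1.390, 6.343].
For comparison, the equal-tailed interval is [1.907, 7.172]; the HPD is narrower and shifted toward the mode.

[1.390, 6.343]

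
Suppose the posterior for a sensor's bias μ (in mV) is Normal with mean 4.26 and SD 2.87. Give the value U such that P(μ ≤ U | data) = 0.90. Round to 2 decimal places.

Need U with P(μ ≤ U) = 0.90: U = 4.26 + z_{0.1}·2.87.
z = 1.282; U = 4.26 + 1.282 × 2.87 = 7.94.

7.94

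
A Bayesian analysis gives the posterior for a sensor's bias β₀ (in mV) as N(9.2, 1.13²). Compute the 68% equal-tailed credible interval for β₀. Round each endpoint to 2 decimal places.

[8.08, 10.32]

The posterior is symmetric, so the 68% equal-tailed interval is β₀ = 9.2 ± z·1.13 with z = 0.994.
Half-width: 0.994 × 1.13 = 1.12.
9.2 − 1.12 = 8.08; 9.2 + 1.12 = 10.32.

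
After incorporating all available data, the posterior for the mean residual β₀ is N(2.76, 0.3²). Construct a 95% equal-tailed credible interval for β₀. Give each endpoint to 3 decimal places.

The posterior is symmetric, so the 95% equal-tailed interval is β₀ = 2.76 ± z·0.3 with z = 1.960.
Half-width: 1.960 × 0.3 = 0.588.
2.76 − 0.588 = 2.172; 2.76 + 0.588 = 3.348.

[2.172, 3.348]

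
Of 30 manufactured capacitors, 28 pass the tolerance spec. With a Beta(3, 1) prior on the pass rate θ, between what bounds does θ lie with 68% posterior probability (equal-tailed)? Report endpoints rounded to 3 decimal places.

Posterior: Beta(3+28, 1+2) = Beta(31, 3).
Equal-tailed 68% interval: the 0.16 and 0.84 quantiles of Beta(31, 3).
Posterior mean ≈ 0.912, SD ≈ 0.048; a Normal approximation gives roughly [0.864, 0.959].
Exact: F⁻¹(0.16) = 0.865; F⁻¹(0.84) = 0.958.

[0.865, 0.958]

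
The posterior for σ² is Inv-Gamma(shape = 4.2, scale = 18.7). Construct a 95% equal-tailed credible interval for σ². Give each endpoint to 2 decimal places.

Inverse-Gamma(4.2, 18.7) quantiles: F⁻¹(0.025) and F⁻¹(0.975).
Equivalently, 1/σ² ~ Gamma(4.2, rate = 18.7); invert its 0.975 and 0.025 quantiles.
Posterior mean ≈ 5.84, SD ≈ 3.94; a Normal approximation gives roughly [-1.88, 13.57].
Exact: lower = 2.06; upper = 15.68.

[2.06, 15.68]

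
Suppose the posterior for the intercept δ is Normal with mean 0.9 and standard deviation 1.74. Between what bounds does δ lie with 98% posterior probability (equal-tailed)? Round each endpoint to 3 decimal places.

The posterior is symmetric, so the 98% equal-tailed interval is δ = 0.9 ± z·1.74 with z = 2.326.
Half-width: 2.326 × 1.74 = 4.048.
0.9 − 4.048 = -3.148; 0.9 + 4.048 = 4.948.

[-3.148, 4.948]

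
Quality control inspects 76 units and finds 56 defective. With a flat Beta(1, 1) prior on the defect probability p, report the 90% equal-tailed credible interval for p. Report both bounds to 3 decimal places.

Posterior: Beta(1+56, 1+20) = Beta(57, 21).
Equal-tailed 90% interval: the 0.05 and 0.95 quantiles of Beta(57, 21).
Posterior mean ≈ 0.731, SD ≈ 0.050; a Normal approximation gives roughly [0.649, 0.813].
Exact: F⁻¹(0.05) = 0.645; F⁻¹(0.95) = 0.809.

[0.645, 0.809]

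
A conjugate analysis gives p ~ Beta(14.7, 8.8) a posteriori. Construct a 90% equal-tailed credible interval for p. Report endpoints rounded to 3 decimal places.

[0.458, 0.780]

Posterior: Beta(14.7, 8.8).
Equal-tailed 90% interval: the 0.05 and 0.95 quantiles of Beta(14.7, 8.8).
Posterior mean ≈ 0.626, SD ≈ 0.098; a Normal approximation gives roughly [0.465, 0.786].
Exact: F⁻¹(0.05) = 0.458; F⁻¹(0.95) = 0.780.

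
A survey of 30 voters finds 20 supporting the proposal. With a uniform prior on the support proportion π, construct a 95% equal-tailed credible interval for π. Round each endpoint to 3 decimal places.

Posterior: Beta(1+20, 1+10) = Beta(21, 11).
Equal-tailed 95% interval: the 0.025 and 0.975 quantiles of Beta(21, 11).
Posterior mean ≈ 0.656, SD ≈ 0.083; a Normal approximation gives roughly [0.494, 0.818].
Exact: F⁻¹(0.025) = 0.486; F⁻¹(0.975) = 0.808.

[0.486, 0.808]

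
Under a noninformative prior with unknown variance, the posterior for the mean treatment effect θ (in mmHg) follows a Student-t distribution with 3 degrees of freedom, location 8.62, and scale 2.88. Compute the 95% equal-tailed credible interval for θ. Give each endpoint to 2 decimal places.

[-0.55, 17.79]

The t_3 distribution is symmetric; the 95% interval is 8.62 ± t·2.88 with t_{0.975,3} = 3.182.
Half-width: 3.182 × 2.88 = 9.17.
8.62 − 9.17 = -0.55; 8.62 + 9.17 = 17.79.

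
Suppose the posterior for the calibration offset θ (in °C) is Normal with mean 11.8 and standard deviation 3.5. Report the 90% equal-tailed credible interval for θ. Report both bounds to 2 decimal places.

[6.04, 17.56]

The posterior is symmetric, so the 90% equal-tailed interval is θ = 11.8 ± z·3.5 with z = 1.645.
Half-width: 1.645 × 3.5 = 5.76.
11.8 − 5.76 = 6.04; 11.8 + 5.76 = 17.56.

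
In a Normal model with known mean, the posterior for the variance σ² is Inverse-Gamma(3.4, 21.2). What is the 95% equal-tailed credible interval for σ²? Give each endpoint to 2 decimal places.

[2.70, 26.56]

Inverse-Gamma(3.4, 21.2) quantiles: F⁻¹(0.025) and F⁻¹(0.975).
Equivalently, 1/σ² ~ Gamma(3.4, rate = 21.2); invert its 0.975 and 0.025 quantiles.
Posterior mean ≈ 8.83, SD ≈ 7.47; a Normal approximation gives roughly [-5.80, 23.47].
Exact: lower = 2.70; upper = 26.56.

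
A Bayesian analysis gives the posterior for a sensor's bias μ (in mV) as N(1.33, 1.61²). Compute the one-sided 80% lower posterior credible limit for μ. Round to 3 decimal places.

-0.025

Need L with P(μ ≥ L) = 0.80: L = 1.33 − z_{0.2}·1.61.
z = 0.842; L = 1.33 − 0.842 × 1.61 = -0.025.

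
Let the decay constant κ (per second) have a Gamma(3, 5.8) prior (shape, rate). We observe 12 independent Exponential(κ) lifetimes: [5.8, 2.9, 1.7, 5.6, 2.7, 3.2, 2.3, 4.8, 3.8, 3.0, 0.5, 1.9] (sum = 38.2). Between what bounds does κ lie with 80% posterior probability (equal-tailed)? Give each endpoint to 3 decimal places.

[0.234, 0.457]

Posterior: Gamma(3+12, 5.8+38.2) = Gamma(15, 44.0) (shape, rate).
Equal-tailed 80% interval: Gamma(15, 44.0) quantiles at 0.1 and 0.9.
Posterior mean ≈ 0.341, SD ≈ 0.088; a Normal approximation gives roughly [0.228, 0.454].
Exact: lower = 0.234; upper = 0.457.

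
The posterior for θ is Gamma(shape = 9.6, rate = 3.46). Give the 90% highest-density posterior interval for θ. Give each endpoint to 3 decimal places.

The posterior is unimodal and skewed, so the HPD interval has equal density at both endpoints and is the shortest 90% interval.
Solving f(1.330) = f(4.170) with F(4.170) − F(1.330) = 0.90 gives [1.330, 4.170].
For comparison, the equal-tailed interval is [1.483, 4.393]; the HPD is narrower and shifted toward the mode.

[1.330, 4.170]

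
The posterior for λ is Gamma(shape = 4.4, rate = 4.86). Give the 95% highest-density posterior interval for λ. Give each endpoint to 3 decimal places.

[0.186, 1.759]

The posterior is unimodal and skewed, so the HPD interval has equal density at both endpoints and is the shortest 95% interval.
Solving f(0.186) = f(1.759) with F(1.759) − F(0.186) = 0.95 gives [0.186, 1.759].
For comparison, the equal-tailed interval is [0.267, 1.927]; the HPD is narrower and shifted toward the mode.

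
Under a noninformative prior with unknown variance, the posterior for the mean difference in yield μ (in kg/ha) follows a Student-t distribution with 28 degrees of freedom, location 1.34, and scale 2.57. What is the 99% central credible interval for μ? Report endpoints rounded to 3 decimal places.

[-5.762, 8.442]

The t_28 distribution is symmetric; the 99% interval is 1.34 ± t·2.57 with t_{0.995,28} = 2.763.
Half-width: 2.763 × 2.57 = 7.102.
1.34 − 7.102 = -5.762; 1.34 + 7.102 = 8.442.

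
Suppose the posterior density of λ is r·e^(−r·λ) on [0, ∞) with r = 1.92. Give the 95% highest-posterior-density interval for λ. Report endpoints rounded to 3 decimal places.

The exponential density is strictly decreasing on [0, ∞), so the HPD interval is anchored at 0: [0, q] with P(λ ≤ q) = 0.95.
q = −ln(1 − 0.95) / 1.92 = 2.9957 / 1.92 = 1.560.

[0.000, 1.560]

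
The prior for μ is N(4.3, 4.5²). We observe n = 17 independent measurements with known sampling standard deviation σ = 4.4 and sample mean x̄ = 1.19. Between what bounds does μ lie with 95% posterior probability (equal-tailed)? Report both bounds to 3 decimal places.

[-0.680, 3.391]

Posterior precision = 1/4.5² + 17/4.4² = 0.0494 + 0.8781 = 0.9275, so posterior SD = 1.0384.
Posterior mean = (4.3/4.5² + 17·1.19/4.4²) / 0.9275 = 1.3556.
Interval: 1.3556 ± 1.960 × 1.0384 → [-0.680, 3.391].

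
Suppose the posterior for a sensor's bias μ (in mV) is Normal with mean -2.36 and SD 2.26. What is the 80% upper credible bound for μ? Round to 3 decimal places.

-0.458

Need U with P(μ ≤ U) = 0.80: U = -2.36 + z_{0.2}·2.26.
z = 0.842; U = -2.36 + 0.842 × 2.26 = -0.458.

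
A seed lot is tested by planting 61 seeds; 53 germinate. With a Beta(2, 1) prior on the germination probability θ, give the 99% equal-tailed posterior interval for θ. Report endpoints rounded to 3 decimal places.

Posterior: Beta(2+53, 1+8) = Beta(55, 9).
Equal-tailed 99% interval: the 0.005 and 0.995 quantiles of Beta(55, 9).
Posterior mean ≈ 0.859, SD ≈ 0.043; a Normal approximation gives roughly [0.748, 0.970].
Exact: F⁻¹(0.005) = 0.729; F⁻¹(0.995) = 0.948.

[0.729, 0.948]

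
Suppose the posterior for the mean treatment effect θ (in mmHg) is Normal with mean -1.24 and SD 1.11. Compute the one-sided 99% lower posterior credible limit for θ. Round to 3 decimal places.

-3.822

Need L with P(θ ≥ L) = 0.99: L = -1.24 − z_{0.01}·1.11.
z = 2.326; L = -1.24 − 2.326 × 1.11 = -3.822.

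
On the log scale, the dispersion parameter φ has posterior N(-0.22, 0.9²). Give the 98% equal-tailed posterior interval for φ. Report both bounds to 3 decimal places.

[0.099, 6.512]

On the log scale the 98% interval is -0.22 ± 2.326 × 0.9 = [-2.3137, 1.8737].
Exponentiate: [e^-2.3137, e^1.8737] = [0.099, 6.512].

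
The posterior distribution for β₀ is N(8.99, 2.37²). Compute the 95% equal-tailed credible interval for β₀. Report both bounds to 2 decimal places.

The posterior is symmetric, so the 95% equal-tailed interval is β₀ = 8.99 ± z·2.37 with z = 1.960.
Half-width: 1.960 × 2.37 = 4.65.
8.99 − 4.65 = 4.34; 8.99 + 4.65 = 13.64.

[4.34, 13.64]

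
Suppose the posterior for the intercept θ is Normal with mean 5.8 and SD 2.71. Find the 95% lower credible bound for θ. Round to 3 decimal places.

Need L with P(θ ≥ L) = 0.95: L = 5.8 − z_{0.05}·2.71.
z = 1.645; L = 5.8 − 1.645 × 2.71 = 1.342.

1.342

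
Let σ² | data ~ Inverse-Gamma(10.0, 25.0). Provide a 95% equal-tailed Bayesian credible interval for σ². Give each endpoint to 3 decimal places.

Inverse-Gamma(10.0, 25.0) quantiles: F⁻¹(0.025) and F⁻¹(0.975).
Equivalently, 1/σ² ~ Gamma(10.0, rate = 25.0); invert its 0.975 and 0.025 quantiles.
Posterior mean ≈ 2.778, SD ≈ 0.982; a Normal approximation gives roughly [0.853, 4.703].
Exact: lower = 1.463; upper = 5.213.

[1.463, 5.213]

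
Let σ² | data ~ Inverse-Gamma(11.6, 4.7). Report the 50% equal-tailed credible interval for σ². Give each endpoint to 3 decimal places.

Inverse-Gamma(11.6, 4.7) quantiles: F⁻¹(0.25) and F⁻¹(0.75).
Equivalently, 1/σ² ~ Gamma(11.6, rate = 4.7); invert its 0.75 and 0.25 quantiles.
Posterior mean ≈ 0.443, SD ≈ 0.143; a Normal approximation gives roughly [0.347, 0.540].
Exact: lower = 0.344; upper = 0.513.

[0.344, 0.513]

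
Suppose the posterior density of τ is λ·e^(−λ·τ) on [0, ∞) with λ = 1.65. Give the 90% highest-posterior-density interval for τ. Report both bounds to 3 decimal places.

[0.000, 1.396]

The exponential density is strictly decreasing on [0, ∞), so the HPD interval is anchored at 0: [0, q] with P(τ ≤ q) = 0.90.
q = −ln(1 − 0.90) / 1.65 = 2.3026 / 1.65 = 1.396.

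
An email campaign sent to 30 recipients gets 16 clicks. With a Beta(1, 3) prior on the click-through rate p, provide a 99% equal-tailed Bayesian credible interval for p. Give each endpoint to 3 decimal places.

[0.288, 0.712]

Posterior: Beta(1+16, 3+14) = Beta(17, 17).
Equal-tailed 99% interval: the 0.005 and 0.995 quantiles of Beta(17, 17).
Posterior mean ≈ 0.500, SD ≈ 0.085; a Normal approximation gives roughly [0.282, 0.718].
Exact: F⁻¹(0.005) = 0.288; F⁻¹(0.995) = 0.712.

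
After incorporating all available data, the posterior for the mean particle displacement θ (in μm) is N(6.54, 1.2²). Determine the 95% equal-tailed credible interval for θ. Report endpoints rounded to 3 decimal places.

[4.188, 8.892]

The posterior is symmetric, so the 95% equal-tailed interval is θ = 6.54 ± z·1.2 with z = 1.960.
Half-width: 1.960 × 1.2 = 2.352.
6.54 − 2.352 = 4.188; 6.54 + 2.352 = 8.892.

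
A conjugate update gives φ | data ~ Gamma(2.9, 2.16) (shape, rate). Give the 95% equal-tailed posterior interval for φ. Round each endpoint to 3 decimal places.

Posterior: Gamma(shape 2.9, rate 2.16).
Equal-tailed 95% interval: Gamma(2.9, 2.16) quantiles at 0.025 and 0.975.
Posterior mean ≈ 1.343, SD ≈ 0.788; a Normal approximation gives roughly [-0.203, 2.888].
Exact: lower = 0.267; upper = 3.271.

[0.267, 3.271]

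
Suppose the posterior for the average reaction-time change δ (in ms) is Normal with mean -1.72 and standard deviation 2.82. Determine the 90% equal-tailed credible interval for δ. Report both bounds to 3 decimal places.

[-6.358, 2.918]

The posterior is symmetric, so the 90% equal-tailed interval is δ = -1.72 ± z·2.82 with z = 1.645.
Half-width: 1.645 × 2.82 = 4.638.
-1.72 − 4.638 = -6.358; -1.72 + 4.638 = 2.918.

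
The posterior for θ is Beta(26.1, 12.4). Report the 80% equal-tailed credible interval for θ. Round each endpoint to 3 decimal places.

Posterior: Beta(26.1, 12.4).
Equal-tailed 80% interval: the 0.1 and 0.9 quantiles of Beta(26.1, 12.4).
Posterior mean ≈ 0.678, SD ≈ 0.074; a Normal approximation gives roughly [0.583, 0.773].
Exact: F⁻¹(0.1) = 0.580; F⁻¹(0.9) = 0.772.

[0.580, 0.772]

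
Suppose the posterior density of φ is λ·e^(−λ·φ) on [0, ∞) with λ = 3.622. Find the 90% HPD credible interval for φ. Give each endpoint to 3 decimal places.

The exponential density is strictly decreasing on [0, ∞), so the HPD interval is anchored at 0: [0, q] with P(φ ≤ q) = 0.90.
q = −ln(1 − 0.90) / 3.622 = 2.3026 / 3.622 = 0.636.

[0.000, 0.636]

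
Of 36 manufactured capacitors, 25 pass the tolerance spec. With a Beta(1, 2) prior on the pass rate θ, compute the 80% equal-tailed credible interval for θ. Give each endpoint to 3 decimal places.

[0.569, 0.761]

Posterior: Beta(1+25, 2+11) = Beta(26, 13).
Equal-tailed 80% interval: the 0.1 and 0.9 quantiles of Beta(26, 13).
Posterior mean ≈ 0.667, SD ≈ 0.075; a Normal approximation gives roughly [0.571, 0.762].
Exact: F⁻¹(0.1) = 0.569; F⁻¹(0.9) = 0.761.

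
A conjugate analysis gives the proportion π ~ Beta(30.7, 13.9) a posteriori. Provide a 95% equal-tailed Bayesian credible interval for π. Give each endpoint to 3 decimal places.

Posterior: Beta(30.7, 13.9).
Equal-tailed 95% interval: the 0.025 and 0.975 quantiles of Beta(30.7, 13.9).
Posterior mean ≈ 0.688, SD ≈ 0.069; a Normal approximation gives roughly [0.554, 0.823].
Exact: F⁻¹(0.025) = 0.547; F⁻¹(0.975) = 0.814.

[0.547, 0.814]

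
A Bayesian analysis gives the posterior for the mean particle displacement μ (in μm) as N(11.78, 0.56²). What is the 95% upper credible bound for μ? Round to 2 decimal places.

Need U with P(μ ≤ U) = 0.95: U = 11.78 + z_{0.05}·0.56.
z = 1.645; U = 11.78 + 1.645 × 0.56 = 12.70.

12.70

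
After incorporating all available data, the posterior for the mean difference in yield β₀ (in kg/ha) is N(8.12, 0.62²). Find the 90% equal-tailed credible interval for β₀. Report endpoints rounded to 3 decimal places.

[7.100, 9.140]

The posterior is symmetric, so the 90% equal-tailed interval is β₀ = 8.12 ± z·0.62 with z = 1.645.
Half-width: 1.645 × 0.62 = 1.020.
8.12 − 1.020 = 7.100; 8.12 + 1.020 = 9.140.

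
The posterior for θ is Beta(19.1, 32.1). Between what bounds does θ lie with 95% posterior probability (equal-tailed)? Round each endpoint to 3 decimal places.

Posterior: Beta(19.1, 32.1).
Equal-tailed 95% interval: the 0.025 and 0.975 quantiles of Beta(19.1, 32.1).
Posterior mean ≈ 0.373, SD ≈ 0.067; a Normal approximation gives roughly [0.242, 0.504].
Exact: F⁻¹(0.025) = 0.247; F⁻¹(0.975) = 0.508.

[0.247, 0.508]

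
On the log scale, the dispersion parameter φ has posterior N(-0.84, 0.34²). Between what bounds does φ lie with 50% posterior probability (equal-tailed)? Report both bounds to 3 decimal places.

[0.343, 0.543]

On the log scale the 50% interval is -0.84 ± 0.674 × 0.34 = [-1.0693, -0.6107].
Exponentiate: [e^-1.0693, e^-0.6107] = [0.343, 0.543].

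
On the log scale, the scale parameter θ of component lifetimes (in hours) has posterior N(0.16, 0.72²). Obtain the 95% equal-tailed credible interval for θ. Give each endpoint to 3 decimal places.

[0.286, 4.812]

On the log scale the 95% interval is 0.16 ± 1.960 × 0.72 = [-1.2512, 1.5712].
Exponentiate: [e^-1.2512, e^1.5712] = [0.286, 4.812].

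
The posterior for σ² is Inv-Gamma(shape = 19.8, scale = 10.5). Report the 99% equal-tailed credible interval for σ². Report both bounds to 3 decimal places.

[0.317, 1.028]

Inverse-Gamma(19.8, 10.5) quantiles: F⁻¹(0.005) and F⁻¹(0.995).
Equivalently, 1/σ² ~ Gamma(19.8, rate = 10.5); invert its 0.995 and 0.005 quantiles.
Posterior mean ≈ 0.559, SD ≈ 0.132; a Normal approximation gives roughly [0.218, 0.899].
Exact: lower = 0.317; upper = 1.028.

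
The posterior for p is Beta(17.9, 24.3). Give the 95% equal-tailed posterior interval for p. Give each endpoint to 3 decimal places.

Posterior: Beta(17.9, 24.3).
Equal-tailed 95% interval: the 0.025 and 0.975 quantiles of Beta(17.9, 24.3).
Posterior mean ≈ 0.424, SD ≈ 0.075; a Normal approximation gives roughly [0.277, 0.572].
Exact: F⁻¹(0.025) = 0.281; F⁻¹(0.975) = 0.574.

[0.281, 0.574]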